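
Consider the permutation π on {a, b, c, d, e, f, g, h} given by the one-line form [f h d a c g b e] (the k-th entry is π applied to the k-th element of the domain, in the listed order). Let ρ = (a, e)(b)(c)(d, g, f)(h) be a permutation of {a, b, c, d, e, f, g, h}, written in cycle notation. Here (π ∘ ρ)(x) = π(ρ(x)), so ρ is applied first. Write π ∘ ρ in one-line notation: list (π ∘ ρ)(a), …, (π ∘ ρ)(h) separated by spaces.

c h d b f a g e

(π ∘ ρ)(x) = π(ρ(x)). Computing each image: π(ρ(a)) = π(e) = c, π(ρ(b)) = π(b) = h, π(ρ(c)) = π(c) = d, π(ρ(d)) = π(g) = b, π(ρ(e)) = π(a) = f, π(ρ(f)) = π(d) = a, π(ρ(g)) = π(f) = g, π(ρ(h)) = π(h) = e.
Hence π ∘ ρ = [c h d b f a g e].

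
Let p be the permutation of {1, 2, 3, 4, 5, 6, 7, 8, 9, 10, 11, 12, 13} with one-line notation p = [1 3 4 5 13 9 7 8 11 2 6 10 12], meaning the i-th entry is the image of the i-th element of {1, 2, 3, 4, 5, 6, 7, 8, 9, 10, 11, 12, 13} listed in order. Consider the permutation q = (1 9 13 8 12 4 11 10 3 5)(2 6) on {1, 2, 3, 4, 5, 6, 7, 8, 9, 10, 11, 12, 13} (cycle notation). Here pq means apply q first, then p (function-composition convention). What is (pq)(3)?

q(3) = 5, then p(5) = 13; composing gives (pq)(3) = 13.

13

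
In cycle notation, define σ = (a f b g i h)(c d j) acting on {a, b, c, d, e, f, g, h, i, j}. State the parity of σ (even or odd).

The cycle lengths are 6, 3, 1.
A cycle of length ℓ contributes ℓ−1 transpositions, so σ is a product of 5 + 2 = 7 transpositions — odd.

odd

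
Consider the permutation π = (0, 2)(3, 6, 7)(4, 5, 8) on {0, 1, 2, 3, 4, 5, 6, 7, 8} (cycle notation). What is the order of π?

The disjoint cycles have lengths 3, 3, 2, 1.
The order of π is the least common multiple of its cycle lengths: lcm(3, 3, 2) = 6.

6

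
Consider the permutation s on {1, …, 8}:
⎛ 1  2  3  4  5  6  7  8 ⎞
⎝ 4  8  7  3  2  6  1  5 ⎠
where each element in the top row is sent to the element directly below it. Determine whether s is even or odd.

In disjoint-cycle form the cycle lengths are 4, 3, 1.
A cycle of length ℓ contributes ℓ−1 transpositions, so s is a product of 3 + 2 = 5 transpositions — odd.

odd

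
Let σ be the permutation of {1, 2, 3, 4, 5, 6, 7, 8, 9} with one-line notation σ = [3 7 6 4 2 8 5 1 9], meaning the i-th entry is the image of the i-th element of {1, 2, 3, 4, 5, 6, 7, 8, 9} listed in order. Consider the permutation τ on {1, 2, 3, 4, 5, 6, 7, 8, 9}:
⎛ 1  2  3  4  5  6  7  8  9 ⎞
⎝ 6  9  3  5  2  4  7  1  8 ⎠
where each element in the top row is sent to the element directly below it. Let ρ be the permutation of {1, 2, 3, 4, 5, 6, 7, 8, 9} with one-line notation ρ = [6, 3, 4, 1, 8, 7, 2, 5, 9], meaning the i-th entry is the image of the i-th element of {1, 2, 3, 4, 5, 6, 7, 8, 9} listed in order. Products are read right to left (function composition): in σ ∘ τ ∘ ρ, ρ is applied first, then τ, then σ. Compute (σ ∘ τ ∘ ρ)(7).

Chase 7: ρ(7) = 2; τ(2) = 9; σ(9) = 9. Hence (σ ∘ τ ∘ ρ)(7) = 9.

9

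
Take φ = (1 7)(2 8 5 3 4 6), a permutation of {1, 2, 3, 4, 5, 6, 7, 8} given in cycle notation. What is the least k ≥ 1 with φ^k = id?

6

The disjoint cycles have lengths 6, 2.
The order is lcm(6, 2) = 6.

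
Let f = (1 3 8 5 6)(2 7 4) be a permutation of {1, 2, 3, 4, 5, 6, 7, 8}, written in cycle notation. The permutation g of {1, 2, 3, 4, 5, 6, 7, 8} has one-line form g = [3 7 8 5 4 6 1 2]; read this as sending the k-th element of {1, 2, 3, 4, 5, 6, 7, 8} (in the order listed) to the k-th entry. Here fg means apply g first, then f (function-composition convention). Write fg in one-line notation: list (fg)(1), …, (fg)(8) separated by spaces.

(fg)(x) = f(g(x)). Computing each image: f(g(1)) = f(3) = 8, f(g(2)) = f(7) = 4, f(g(3)) = f(8) = 5, f(g(4)) = f(5) = 6, f(g(5)) = f(4) = 2, f(g(6)) = f(6) = 1, f(g(7)) = f(1) = 3, f(g(8)) = f(2) = 7.
Hence fg = [8 4 5 6 2 1 3 7].

8 4 5 6 2 1 3 7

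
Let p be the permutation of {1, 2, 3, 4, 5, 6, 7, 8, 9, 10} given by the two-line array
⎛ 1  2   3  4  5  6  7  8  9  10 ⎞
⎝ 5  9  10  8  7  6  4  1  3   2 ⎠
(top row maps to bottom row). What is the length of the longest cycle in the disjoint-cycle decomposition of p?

Decomposing into disjoint cycles gives (1 5 7 4 8)(2 9 3 10); the longest has length 5.

5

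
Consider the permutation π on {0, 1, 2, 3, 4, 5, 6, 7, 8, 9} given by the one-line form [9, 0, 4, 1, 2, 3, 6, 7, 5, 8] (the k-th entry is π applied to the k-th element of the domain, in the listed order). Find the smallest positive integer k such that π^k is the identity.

Decomposing into disjoint cycles gives cycle lengths 6, 2, 1, 1.
The order of π is the least common multiple of its cycle lengths: lcm(6, 2) = 6.

6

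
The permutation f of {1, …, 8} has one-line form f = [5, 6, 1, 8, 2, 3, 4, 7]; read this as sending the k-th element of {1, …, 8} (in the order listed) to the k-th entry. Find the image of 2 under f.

6

2 is element number 2 of the domain, and entry number 2 of the one-line form is 6, so f(2) = 6.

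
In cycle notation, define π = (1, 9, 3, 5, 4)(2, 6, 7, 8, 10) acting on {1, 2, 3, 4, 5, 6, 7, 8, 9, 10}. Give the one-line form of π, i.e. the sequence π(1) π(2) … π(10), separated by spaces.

Image by image: 1→9, 2→6, 3→5, 4→1, 5→4, 6→7, 7→8, 8→10, 9→3, 10→2.
Listing these in domain order gives 9 6 5 1 4 7 8 10 3 2.

9 6 5 1 4 7 8 10 3 2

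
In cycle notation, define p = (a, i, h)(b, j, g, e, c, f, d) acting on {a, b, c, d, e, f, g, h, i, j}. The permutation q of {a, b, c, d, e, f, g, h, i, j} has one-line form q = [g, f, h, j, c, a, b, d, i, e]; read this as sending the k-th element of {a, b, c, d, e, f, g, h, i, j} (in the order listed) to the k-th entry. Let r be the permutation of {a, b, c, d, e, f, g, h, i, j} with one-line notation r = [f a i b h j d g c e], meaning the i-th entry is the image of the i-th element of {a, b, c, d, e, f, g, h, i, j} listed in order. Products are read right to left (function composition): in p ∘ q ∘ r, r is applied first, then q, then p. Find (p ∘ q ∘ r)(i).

Chase i: r(i) = c; q(c) = h; p(h) = a. Hence (p ∘ q ∘ r)(i) = a.

a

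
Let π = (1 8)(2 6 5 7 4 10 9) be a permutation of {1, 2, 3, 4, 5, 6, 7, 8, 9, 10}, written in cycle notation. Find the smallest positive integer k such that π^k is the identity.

14

The disjoint cycles have lengths 7, 2, 1.
The order is lcm(7, 2) = 14.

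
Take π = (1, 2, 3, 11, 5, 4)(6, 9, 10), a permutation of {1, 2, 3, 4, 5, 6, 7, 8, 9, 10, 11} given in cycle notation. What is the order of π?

6

The cycle type of π is (6, 3, 1, 1).
The order is lcm(6, 3) = 6.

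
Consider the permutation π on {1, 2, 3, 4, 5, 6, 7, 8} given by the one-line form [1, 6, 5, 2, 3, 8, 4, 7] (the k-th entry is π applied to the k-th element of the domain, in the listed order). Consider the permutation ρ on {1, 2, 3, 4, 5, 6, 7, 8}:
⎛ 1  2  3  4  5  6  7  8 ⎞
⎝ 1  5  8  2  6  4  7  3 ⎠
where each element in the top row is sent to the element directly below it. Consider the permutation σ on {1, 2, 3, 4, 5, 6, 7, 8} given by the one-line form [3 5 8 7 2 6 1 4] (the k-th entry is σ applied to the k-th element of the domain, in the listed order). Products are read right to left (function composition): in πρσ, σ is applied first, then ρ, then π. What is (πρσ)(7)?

(πρσ)(7) = π(ρ(σ(7))). σ(7) = 1, then ρ(1) = 1, then π(1) = 1, so the result is 1.

1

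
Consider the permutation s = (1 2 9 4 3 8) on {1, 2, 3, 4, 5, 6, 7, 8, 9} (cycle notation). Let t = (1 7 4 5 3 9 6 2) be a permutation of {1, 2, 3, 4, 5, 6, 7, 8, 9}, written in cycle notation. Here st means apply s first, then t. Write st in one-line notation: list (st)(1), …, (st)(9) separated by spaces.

1 6 8 9 3 2 4 7 5

(st)(x) = t(s(x)). Computing each image: t(s(1)) = t(2) = 1, t(s(2)) = t(9) = 6, t(s(3)) = t(8) = 8, t(s(4)) = t(3) = 9, t(s(5)) = t(5) = 3, t(s(6)) = t(6) = 2, t(s(7)) = t(7) = 4, t(s(8)) = t(1) = 7, t(s(9)) = t(4) = 5.
Hence st = [1 6 8 9 3 2 4 7 5].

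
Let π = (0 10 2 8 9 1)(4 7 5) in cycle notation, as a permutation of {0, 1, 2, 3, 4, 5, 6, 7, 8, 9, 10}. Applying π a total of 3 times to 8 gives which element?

8 lies in the 6-cycle (0 10 2 8 9 1).
Stepping 3 places around the cycle: 8 → 9 → 1 → 0.

0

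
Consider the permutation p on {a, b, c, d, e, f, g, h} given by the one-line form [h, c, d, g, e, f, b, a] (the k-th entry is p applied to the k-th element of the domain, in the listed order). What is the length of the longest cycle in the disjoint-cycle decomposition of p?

4

Decomposing into disjoint cycles gives (a h)(b c d g); the longest has length 4.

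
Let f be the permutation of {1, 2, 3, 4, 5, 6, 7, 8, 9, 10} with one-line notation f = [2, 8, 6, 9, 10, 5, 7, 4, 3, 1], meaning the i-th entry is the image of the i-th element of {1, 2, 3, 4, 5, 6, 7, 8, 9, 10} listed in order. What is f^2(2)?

4

Tracing 2 → 8 → … returns to 2 after 9 steps, so 2 lies in a 9-cycle (1 2 8 4 9 3 6 5 10).
Advancing 2 steps from 2: 2 → 8 → 4.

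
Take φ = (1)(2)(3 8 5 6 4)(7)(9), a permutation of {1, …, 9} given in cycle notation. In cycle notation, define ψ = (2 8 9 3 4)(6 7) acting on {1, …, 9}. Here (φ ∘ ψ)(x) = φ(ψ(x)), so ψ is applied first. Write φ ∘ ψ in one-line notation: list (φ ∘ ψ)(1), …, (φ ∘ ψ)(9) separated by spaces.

1 5 3 2 6 7 4 9 8

Chase each element through ψ then φ: 1 → 1 → 1; 2 → 8 → 5; 3 → 4 → 3; 4 → 2 → 2; 5 → 5 → 6; 6 → 7 → 7; 7 → 6 → 4; 8 → 9 → 9; 9 → 3 → 8.
Collecting the images, φ ∘ ψ = [1 5 3 2 6 7 4 9 8].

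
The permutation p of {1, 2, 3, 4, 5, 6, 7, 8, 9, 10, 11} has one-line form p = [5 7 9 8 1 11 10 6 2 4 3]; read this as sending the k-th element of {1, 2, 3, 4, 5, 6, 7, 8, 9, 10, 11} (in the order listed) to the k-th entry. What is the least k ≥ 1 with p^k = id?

Writing p as disjoint cycles, the cycle lengths are 9, 2.
The order of p is the least common multiple of its cycle lengths: lcm(9, 2) = 18.

18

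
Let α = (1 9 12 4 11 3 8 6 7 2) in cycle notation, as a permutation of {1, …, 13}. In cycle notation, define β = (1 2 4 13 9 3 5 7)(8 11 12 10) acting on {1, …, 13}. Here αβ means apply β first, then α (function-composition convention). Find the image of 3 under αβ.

5

(αβ)(3) = α(β(3)). β(3) = 5, then α(5) = 5. So (αβ)(3) = 5.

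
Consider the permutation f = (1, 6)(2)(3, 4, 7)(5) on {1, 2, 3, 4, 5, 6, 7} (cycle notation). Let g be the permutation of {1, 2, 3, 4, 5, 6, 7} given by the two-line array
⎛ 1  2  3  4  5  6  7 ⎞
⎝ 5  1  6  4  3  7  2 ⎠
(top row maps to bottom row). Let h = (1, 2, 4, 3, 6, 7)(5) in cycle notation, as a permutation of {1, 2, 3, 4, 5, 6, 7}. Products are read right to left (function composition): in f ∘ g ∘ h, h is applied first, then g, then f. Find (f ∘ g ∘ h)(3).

3

(f ∘ g ∘ h)(3) = f(g(h(3))). h(3) = 6, then g(6) = 7, then f(7) = 3, so the result is 3.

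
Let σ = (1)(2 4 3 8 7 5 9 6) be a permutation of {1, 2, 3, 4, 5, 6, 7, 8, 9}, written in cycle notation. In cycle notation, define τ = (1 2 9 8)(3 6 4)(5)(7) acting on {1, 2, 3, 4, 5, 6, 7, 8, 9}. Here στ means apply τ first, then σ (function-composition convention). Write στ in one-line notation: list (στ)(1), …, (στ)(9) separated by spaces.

Chase each element through τ then σ: 1 → 2 → 4; 2 → 9 → 6; 3 → 6 → 2; 4 → 3 → 8; 5 → 5 → 9; 6 → 4 → 3; 7 → 7 → 5; 8 → 1 → 1; 9 → 8 → 7.
Collecting the images, στ = [4 6 2 8 9 3 5 1 7].

4 6 2 8 9 3 5 1 7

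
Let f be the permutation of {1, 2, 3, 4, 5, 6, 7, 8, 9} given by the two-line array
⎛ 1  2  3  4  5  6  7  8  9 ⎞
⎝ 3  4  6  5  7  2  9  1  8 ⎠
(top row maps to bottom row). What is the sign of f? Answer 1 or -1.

1

In disjoint-cycle form the cycle lengths are 9.
A cycle is odd iff its length is even; f has 0 even-length cycles, so sgn(f) = (−1)^0 and f is even.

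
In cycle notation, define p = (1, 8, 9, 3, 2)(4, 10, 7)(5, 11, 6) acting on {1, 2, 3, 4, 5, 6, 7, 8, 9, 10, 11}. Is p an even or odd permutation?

The cycle lengths are 5, 3, 3.
A cycle of length ℓ contributes ℓ−1 transpositions, so p is a product of 4 + 2 + 2 = 8 transpositions — even.

even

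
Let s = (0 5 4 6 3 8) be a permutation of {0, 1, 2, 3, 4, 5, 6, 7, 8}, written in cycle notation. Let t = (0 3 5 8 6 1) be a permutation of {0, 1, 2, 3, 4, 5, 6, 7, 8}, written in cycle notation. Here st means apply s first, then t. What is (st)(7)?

7

(st)(7) = t(s(7)). s(7) = 7, then t(7) = 7. So (st)(7) = 7.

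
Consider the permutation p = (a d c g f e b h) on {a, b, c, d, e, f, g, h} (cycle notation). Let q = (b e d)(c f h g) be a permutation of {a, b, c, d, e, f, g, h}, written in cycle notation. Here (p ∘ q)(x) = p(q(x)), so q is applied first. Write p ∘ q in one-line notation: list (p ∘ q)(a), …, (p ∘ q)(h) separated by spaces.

d b e h c a g f

For each element, apply q then p: a → a → d; b → e → b; c → f → e; d → b → h; e → d → c; f → h → a; g → c → g; h → g → f.
So p ∘ q in one-line form is d b e h c a g f.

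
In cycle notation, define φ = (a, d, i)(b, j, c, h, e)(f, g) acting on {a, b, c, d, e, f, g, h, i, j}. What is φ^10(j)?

j

j lies in the 5-cycle (b, j, c, h, e).
Since the cycle has length 5, φ^10 acts on it the same as φ^0 (10 mod 5 = 0).
So φ^10(j) = j.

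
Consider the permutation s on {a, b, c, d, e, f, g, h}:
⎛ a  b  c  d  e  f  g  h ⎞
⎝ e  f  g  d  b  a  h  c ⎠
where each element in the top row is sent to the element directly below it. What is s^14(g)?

c

Tracing g → h → … returns to g after 3 steps, so g lies in a 3-cycle (c, g, h).
On a 3-cycle, s^3 is the identity, so s^14 = s^2 there (14 ≡ 2 mod 3).
Stepping 2 places around the cycle: g → h → c.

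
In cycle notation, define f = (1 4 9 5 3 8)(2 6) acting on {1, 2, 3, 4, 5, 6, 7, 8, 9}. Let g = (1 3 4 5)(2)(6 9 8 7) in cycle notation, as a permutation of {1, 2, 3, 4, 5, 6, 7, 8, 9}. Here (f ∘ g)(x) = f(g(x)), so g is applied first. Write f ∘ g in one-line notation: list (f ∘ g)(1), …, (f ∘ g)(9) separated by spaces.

8 6 9 3 4 5 2 7 1

Chase each element through g then f: 1 → 3 → 8; 2 → 2 → 6; 3 → 4 → 9; 4 → 5 → 3; 5 → 1 → 4; 6 → 9 → 5; 7 → 6 → 2; 8 → 7 → 7; 9 → 8 → 1.
Collecting the images, f ∘ g = [8 6 9 3 4 5 2 7 1].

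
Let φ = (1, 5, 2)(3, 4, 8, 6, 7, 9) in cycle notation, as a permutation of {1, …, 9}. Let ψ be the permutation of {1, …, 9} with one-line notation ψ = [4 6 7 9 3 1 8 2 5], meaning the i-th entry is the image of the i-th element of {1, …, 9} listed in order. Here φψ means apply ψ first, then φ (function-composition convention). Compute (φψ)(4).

First apply ψ: ψ(4) = 9, then φ(9) = 3. Thus (φψ)(4) = 3.

3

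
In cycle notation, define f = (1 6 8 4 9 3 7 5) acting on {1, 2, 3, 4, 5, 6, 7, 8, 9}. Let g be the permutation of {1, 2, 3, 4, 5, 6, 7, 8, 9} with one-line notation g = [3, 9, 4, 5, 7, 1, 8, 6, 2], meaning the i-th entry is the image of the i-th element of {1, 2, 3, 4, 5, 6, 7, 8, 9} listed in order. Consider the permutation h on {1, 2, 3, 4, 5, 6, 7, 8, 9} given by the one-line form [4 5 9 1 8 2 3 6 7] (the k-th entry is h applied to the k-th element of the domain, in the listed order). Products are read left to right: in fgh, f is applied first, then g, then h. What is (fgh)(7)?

Chase 7: f(7) = 5; g(5) = 7; h(7) = 3. Hence (fgh)(7) = 3.

3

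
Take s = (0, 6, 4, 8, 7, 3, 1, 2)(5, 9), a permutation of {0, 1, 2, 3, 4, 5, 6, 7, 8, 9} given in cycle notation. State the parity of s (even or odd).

The cycle lengths are 8, 2.
A cycle is odd iff its length is even; s has 2 even-length cycles, so sgn(s) = (−1)^2 and s is even.

even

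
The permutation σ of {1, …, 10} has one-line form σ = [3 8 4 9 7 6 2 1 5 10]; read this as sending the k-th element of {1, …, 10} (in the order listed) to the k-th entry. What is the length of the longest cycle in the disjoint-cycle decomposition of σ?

8

Decomposing into disjoint cycles gives (1, 3, 4, 9, 5, 7, 2, 8); the longest has length 8.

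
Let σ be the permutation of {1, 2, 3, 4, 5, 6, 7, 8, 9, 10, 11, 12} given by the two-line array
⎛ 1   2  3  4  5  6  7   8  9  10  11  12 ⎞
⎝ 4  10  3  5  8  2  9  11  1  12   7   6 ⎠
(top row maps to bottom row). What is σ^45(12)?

Tracing 12 → 6 → … returns to 12 after 4 steps, so 12 lies in a 4-cycle (2, 10, 12, 6).
On a 4-cycle, σ^4 is the identity, so σ^45 = σ^1 there (45 ≡ 1 mod 4).
Advancing 1 step from 12: 12 → 6.

6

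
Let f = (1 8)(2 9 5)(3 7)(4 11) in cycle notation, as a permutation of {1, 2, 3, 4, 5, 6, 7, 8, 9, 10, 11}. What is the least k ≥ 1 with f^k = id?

The disjoint cycles have lengths 3, 2, 2, 2, 1, 1.
The order of f is the least common multiple of its cycle lengths: lcm(3, 2, 2, 2) = 6.

6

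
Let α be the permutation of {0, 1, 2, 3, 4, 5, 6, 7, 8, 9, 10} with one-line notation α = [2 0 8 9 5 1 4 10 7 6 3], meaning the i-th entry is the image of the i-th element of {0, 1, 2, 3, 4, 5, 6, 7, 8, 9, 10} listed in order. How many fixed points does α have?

0

No element satisfies α(x) = x, so there are 0 fixed points.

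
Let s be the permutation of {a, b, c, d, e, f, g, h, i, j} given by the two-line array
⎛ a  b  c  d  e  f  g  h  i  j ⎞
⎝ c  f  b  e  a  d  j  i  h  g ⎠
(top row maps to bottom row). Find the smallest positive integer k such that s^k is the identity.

Writing s as disjoint cycles, the cycle lengths are 6, 2, 2.
Since disjoint cycles commute, ord(s) = lcm(6, 2, 2) = 6.

6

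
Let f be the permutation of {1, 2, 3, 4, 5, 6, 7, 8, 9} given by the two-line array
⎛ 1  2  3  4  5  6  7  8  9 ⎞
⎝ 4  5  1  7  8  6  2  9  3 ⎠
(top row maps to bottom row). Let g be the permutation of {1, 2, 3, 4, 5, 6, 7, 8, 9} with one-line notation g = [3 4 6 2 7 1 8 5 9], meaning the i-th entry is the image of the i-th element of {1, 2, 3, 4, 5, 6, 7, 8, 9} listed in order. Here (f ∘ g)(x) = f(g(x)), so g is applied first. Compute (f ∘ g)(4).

5

First apply g: g(4) = 2, then f(2) = 5. Thus (f ∘ g)(4) = 5.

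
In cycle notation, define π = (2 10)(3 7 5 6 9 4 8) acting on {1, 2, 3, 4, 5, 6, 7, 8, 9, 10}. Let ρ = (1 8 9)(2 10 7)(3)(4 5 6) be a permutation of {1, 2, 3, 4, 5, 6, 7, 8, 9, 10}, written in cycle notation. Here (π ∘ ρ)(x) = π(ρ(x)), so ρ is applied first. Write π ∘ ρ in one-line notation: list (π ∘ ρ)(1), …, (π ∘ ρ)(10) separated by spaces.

3 2 7 6 9 8 10 4 1 5

Chase each element through ρ then π: 1 → 8 → 3; 2 → 10 → 2; 3 → 3 → 7; 4 → 5 → 6; 5 → 6 → 9; 6 → 4 → 8; 7 → 2 → 10; 8 → 9 → 4; 9 → 1 → 1; 10 → 7 → 5.
Collecting the images, π ∘ ρ = [3 2 7 6 9 8 10 4 1 5].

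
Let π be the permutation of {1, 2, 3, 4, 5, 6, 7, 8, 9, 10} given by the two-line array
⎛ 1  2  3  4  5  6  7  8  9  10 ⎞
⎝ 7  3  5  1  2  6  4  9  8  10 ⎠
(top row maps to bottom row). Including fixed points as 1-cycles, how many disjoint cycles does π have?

The cycle decomposition is (1 7 4)(2 3 5)(6)(8 9)(10), which has 5 cycles (counting 1-cycles).

5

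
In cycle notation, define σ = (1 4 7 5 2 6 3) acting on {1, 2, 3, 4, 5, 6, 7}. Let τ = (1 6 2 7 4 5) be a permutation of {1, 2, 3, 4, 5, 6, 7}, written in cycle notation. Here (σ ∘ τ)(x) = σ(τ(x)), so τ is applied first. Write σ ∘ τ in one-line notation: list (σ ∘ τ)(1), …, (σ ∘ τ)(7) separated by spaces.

3 5 1 2 4 6 7

(σ ∘ τ)(x) = σ(τ(x)). Computing each image: σ(τ(1)) = σ(6) = 3, σ(τ(2)) = σ(7) = 5, σ(τ(3)) = σ(3) = 1, σ(τ(4)) = σ(5) = 2, σ(τ(5)) = σ(1) = 4, σ(τ(6)) = σ(2) = 6, σ(τ(7)) = σ(4) = 7.
Hence σ ∘ τ = [3 5 1 2 4 6 7].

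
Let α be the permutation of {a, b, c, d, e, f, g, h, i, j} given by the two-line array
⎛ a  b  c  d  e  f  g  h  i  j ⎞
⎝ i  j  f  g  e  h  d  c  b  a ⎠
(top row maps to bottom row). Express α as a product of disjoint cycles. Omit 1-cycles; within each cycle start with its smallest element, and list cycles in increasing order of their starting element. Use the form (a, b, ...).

(a, i, b, j)(c, f, h)(d, g)

Iterating α from a gives a → i → b → j → a; that is the 4-cycle (a, i, b, j).
Repeating from the next unused element and collecting all non-trivial cycles gives (a, i, b, j)(c, f, h)(d, g).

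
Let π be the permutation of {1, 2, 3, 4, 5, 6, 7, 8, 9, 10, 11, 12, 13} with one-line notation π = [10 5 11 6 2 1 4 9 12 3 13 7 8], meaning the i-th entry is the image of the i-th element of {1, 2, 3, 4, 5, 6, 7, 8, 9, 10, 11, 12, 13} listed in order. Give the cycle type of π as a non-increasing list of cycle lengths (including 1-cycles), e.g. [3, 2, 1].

The disjoint cycles are (1, 10, 3, 11, 13, 8, 9, 12, 7, 4, 6)(2, 5), with lengths 11, 2 in non-increasing order.

[11, 2]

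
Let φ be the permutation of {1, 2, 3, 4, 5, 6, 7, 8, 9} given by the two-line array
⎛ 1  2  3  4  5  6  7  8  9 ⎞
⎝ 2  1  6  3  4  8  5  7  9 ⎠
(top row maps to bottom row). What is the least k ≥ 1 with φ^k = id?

Writing φ as disjoint cycles, the cycle lengths are 6, 2, 1.
The order is lcm(6, 2) = 6.

6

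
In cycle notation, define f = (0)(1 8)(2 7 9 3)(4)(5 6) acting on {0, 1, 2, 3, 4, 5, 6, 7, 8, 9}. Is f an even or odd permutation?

odd

The cycle lengths are 4, 2, 2, 1, 1.
A cycle is odd iff its length is even; f has 3 even-length cycles, so sgn(f) = (−1)^3 and f is odd.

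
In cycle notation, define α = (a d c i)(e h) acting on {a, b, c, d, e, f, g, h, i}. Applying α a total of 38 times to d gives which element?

d lies in the 4-cycle (a d c i).
Powers repeat with period 4 on this cycle, and 38 mod 4 = 2, so α^38(d) = α^2(d).
Stepping 2 places around the cycle: d → c → i.

i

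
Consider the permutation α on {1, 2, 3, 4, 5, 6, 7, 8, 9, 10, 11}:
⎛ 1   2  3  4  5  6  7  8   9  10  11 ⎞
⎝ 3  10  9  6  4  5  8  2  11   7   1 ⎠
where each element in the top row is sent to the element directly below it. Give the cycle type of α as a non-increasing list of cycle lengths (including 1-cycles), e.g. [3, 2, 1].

[4, 4, 3]

The disjoint cycles are (1, 3, 9, 11)(2, 10, 7, 8)(4, 6, 5), with lengths 4, 4, 3 in non-increasing order.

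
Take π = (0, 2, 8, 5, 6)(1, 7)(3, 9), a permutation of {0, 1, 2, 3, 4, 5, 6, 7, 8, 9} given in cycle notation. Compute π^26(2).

2 lies in the 5-cycle (0, 2, 8, 5, 6).
On a 5-cycle, π^5 is the identity, so π^26 = π^1 there (26 ≡ 1 mod 5).
Stepping 1 place around the cycle: 2 → 8.

8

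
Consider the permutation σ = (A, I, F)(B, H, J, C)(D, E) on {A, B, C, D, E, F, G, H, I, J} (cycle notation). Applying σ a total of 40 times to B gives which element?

B lies in the 4-cycle (B, H, J, C).
Since the cycle has length 4, σ^40 acts on it the same as σ^0 (40 mod 4 = 0).
So σ^40(B) = B.

B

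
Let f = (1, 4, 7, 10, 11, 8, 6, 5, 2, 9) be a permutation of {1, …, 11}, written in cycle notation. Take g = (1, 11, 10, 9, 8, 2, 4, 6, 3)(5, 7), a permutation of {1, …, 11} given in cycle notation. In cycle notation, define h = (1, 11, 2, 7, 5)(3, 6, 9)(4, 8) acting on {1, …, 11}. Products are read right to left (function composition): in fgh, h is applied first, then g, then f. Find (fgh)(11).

7

Chase 11: h(11) = 2; g(2) = 4; f(4) = 7. Hence (fgh)(11) = 7.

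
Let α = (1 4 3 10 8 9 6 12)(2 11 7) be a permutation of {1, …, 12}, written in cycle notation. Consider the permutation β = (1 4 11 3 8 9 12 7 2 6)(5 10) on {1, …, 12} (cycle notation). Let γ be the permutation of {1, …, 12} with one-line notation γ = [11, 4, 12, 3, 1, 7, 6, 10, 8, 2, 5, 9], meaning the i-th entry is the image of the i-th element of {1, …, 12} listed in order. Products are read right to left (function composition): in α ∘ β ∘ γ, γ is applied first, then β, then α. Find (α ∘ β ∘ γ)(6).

Apply the permutations in order: γ(6) = 7, then β(7) = 2, then α(2) = 11. So (α ∘ β ∘ γ)(6) = 11.

11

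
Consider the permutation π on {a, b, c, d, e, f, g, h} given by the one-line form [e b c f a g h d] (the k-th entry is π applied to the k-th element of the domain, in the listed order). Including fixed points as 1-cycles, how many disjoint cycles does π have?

The cycle decomposition is (a e)(b)(c)(d f g h), which has 4 cycles (counting 1-cycles).

4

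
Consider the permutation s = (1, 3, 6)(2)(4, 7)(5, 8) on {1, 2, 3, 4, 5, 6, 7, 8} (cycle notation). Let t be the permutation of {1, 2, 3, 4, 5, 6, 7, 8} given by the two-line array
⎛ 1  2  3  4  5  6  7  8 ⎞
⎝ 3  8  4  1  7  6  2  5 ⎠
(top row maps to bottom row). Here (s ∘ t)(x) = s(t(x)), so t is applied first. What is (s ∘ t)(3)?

(s ∘ t)(3) = s(t(3)). t(3) = 4, then s(4) = 7. So (s ∘ t)(3) = 7.

7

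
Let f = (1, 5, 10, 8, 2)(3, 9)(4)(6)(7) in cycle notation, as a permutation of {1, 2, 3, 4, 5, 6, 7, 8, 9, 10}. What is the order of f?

The disjoint cycles have lengths 5, 2, 1, 1, 1.
The order is lcm(5, 2) = 10.

10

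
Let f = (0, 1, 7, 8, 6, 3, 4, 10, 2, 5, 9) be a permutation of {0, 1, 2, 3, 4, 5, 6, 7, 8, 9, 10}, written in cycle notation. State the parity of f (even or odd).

even

The cycle lengths are 11.
A cycle of length ℓ contributes ℓ−1 transpositions, so f is a product of 10 transpositions — even.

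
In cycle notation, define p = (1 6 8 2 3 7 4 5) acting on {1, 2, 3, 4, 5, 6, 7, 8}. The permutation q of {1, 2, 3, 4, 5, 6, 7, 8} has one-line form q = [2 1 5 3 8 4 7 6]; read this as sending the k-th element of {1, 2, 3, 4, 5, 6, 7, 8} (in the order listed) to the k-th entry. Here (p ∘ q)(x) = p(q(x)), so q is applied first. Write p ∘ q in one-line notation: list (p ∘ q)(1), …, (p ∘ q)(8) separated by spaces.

Chase each element through q then p: 1 → 2 → 3; 2 → 1 → 6; 3 → 5 → 1; 4 → 3 → 7; 5 → 8 → 2; 6 → 4 → 5; 7 → 7 → 4; 8 → 6 → 8.
Collecting the images, p ∘ q = [3 6 1 7 2 5 4 8].

3 6 1 7 2 5 4 8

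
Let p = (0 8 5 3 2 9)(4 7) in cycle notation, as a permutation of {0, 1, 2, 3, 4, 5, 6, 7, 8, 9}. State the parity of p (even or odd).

The cycle lengths are 6, 2, 1, 1.
A cycle is odd iff its length is even; p has 2 even-length cycles, so sgn(p) = (−1)^2 and p is even.

even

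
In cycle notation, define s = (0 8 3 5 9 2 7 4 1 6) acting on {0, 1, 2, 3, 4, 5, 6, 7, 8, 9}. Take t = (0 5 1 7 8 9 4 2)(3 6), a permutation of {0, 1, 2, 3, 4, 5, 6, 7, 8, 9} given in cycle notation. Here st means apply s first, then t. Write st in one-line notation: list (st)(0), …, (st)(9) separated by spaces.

9 3 8 1 7 4 5 2 6 0

(st)(x) = t(s(x)). Computing each image: t(s(0)) = t(8) = 9, t(s(1)) = t(6) = 3, t(s(2)) = t(7) = 8, t(s(3)) = t(5) = 1, t(s(4)) = t(1) = 7, t(s(5)) = t(9) = 4, t(s(6)) = t(0) = 5, t(s(7)) = t(4) = 2, t(s(8)) = t(3) = 6, t(s(9)) = t(2) = 0.
Hence st = [9 3 8 1 7 4 5 2 6 0].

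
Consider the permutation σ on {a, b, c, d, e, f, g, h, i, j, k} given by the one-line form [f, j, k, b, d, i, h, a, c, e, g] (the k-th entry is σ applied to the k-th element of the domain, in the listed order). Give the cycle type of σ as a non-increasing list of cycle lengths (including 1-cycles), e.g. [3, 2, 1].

The disjoint cycles are (a f i c k g h)(b j e d), with lengths 7, 4 in non-increasing order.

[7, 4]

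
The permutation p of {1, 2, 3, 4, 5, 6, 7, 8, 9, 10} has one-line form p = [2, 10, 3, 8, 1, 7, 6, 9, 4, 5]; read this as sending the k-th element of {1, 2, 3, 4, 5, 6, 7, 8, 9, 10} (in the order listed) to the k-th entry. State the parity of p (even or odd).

even

In disjoint-cycle form the cycle lengths are 4, 3, 2, 1.
A cycle is odd iff its length is even; p has 2 even-length cycles, so sgn(p) = (−1)^2 and p is even.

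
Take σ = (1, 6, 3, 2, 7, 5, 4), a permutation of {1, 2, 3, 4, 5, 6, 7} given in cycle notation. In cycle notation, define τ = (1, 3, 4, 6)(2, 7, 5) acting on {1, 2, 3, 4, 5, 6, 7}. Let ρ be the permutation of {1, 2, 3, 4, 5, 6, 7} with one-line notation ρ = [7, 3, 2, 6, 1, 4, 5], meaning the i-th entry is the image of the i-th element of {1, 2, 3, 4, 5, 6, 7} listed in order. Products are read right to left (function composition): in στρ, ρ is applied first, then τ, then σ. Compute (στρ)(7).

Apply the permutations in order: ρ(7) = 5, then τ(5) = 2, then σ(2) = 7. So (στρ)(7) = 7.

7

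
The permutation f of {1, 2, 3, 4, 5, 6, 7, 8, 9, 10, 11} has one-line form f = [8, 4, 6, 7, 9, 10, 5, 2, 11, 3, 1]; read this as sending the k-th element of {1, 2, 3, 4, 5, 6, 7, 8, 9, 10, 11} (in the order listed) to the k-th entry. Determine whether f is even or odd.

In disjoint-cycle form the cycle lengths are 8, 3.
A cycle of length ℓ contributes ℓ−1 transpositions, so f is a product of 7 + 2 = 9 transpositions — odd.

odd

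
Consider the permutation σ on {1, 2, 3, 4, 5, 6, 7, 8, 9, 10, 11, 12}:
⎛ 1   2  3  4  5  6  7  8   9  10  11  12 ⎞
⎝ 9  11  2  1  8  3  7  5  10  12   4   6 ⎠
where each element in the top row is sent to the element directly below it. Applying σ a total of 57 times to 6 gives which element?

11

Tracing 6 → 3 → … returns to 6 after 9 steps, so 6 lies in a 9-cycle (1 9 10 12 6 3 2 11 4).
Powers repeat with period 9 on this cycle, and 57 mod 9 = 3, so σ^57(6) = σ^3(6).
Advancing 3 steps from 6: 6 → 3 → 2 → 11.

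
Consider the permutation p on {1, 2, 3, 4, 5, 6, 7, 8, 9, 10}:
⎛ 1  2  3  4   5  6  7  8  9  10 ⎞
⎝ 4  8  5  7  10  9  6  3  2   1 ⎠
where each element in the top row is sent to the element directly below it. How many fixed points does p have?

0

No element satisfies p(x) = x, so there are 0 fixed points.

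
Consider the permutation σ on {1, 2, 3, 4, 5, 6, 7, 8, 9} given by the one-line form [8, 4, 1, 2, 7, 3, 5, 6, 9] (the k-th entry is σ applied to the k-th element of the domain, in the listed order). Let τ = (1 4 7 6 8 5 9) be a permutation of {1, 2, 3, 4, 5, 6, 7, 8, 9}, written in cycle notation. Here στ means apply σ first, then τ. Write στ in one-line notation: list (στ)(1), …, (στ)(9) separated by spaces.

Chase each element through σ then τ: 1 → 8 → 5; 2 → 4 → 7; 3 → 1 → 4; 4 → 2 → 2; 5 → 7 → 6; 6 → 3 → 3; 7 → 5 → 9; 8 → 6 → 8; 9 → 9 → 1.
Collecting the images, στ = [5 7 4 2 6 3 9 8 1].

5 7 4 2 6 3 9 8 1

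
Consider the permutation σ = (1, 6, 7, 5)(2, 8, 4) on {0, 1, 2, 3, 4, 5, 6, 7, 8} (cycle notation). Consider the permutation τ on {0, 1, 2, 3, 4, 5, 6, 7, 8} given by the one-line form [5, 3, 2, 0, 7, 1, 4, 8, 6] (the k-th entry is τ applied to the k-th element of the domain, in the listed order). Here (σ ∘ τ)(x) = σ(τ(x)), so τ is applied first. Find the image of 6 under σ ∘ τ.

τ(6) = 4, then σ(4) = 2; composing gives (σ ∘ τ)(6) = 2.

2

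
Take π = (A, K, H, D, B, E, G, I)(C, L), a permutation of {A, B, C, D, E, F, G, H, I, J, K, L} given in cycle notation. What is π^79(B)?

B lies in the 8-cycle (A, K, H, D, B, E, G, I).
Powers repeat with period 8 on this cycle, and 79 mod 8 = 7, so π^79(B) = π^7(B).
Advancing 7 steps from B: B → E → G → I → A → K → H → D.

D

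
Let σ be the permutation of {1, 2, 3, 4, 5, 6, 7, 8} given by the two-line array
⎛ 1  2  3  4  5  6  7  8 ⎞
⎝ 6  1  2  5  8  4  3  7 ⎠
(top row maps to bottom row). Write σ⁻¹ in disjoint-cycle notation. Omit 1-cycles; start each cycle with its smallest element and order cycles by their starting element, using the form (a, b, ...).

First write σ in disjoint cycles: (1, 6, 4, 5, 8, 7, 3, 2).
Reversing each cycle (and rotating so the smallest element leads) gives σ⁻¹ = (1, 2, 3, 7, 8, 5, 4, 6).

(1, 2, 3, 7, 8, 5, 4, 6)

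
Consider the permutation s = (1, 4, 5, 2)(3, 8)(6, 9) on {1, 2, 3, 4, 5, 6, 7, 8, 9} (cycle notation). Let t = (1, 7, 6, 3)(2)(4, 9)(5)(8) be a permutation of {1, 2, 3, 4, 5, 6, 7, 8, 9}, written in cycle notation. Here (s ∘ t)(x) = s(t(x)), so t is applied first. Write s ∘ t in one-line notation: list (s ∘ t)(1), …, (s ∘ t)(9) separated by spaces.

For each element, apply t then s: 1 → 7 → 7; 2 → 2 → 1; 3 → 1 → 4; 4 → 9 → 6; 5 → 5 → 2; 6 → 3 → 8; 7 → 6 → 9; 8 → 8 → 3; 9 → 4 → 5.
So s ∘ t in one-line form is 7 1 4 6 2 8 9 3 5.

7 1 4 6 2 8 9 3 5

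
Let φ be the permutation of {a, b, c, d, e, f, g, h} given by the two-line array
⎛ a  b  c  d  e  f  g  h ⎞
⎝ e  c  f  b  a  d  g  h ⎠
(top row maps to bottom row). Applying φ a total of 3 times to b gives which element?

d

Tracing b → c → … returns to b after 4 steps, so b lies in a 4-cycle (b, c, f, d).
Advancing 3 steps from b: b → c → f → d.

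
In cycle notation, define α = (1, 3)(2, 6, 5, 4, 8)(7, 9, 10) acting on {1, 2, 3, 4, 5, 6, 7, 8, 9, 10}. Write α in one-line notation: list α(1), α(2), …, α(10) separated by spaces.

Reading each image from the cycles: 1→3, 2→6, 3→1, 4→8, 5→4, 6→5, 7→9, 8→2, 9→10, 10→7.
Listing these in domain order gives 3 6 1 8 4 5 9 2 10 7.

3 6 1 8 4 5 9 2 10 7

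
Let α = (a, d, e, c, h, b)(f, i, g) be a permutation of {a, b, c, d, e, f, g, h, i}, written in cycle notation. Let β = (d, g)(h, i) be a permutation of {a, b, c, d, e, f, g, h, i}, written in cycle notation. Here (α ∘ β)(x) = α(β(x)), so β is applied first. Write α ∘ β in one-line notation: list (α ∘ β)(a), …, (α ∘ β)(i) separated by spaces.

d a h f c i e g b

(α ∘ β)(x) = α(β(x)). Computing each image: α(β(a)) = α(a) = d, α(β(b)) = α(b) = a, α(β(c)) = α(c) = h, α(β(d)) = α(g) = f, α(β(e)) = α(e) = c, α(β(f)) = α(f) = i, α(β(g)) = α(d) = e, α(β(h)) = α(i) = g, α(β(i)) = α(h) = b.
Hence α ∘ β = [d a h f c i e g b].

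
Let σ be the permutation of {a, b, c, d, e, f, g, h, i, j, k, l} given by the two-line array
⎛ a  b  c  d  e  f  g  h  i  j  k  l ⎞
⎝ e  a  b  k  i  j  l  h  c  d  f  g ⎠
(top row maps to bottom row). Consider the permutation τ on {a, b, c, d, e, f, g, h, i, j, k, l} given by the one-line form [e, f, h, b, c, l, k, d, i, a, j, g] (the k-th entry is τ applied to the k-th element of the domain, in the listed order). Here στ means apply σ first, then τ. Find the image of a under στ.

c

σ(a) = e, then τ(e) = c; composing gives (στ)(a) = c.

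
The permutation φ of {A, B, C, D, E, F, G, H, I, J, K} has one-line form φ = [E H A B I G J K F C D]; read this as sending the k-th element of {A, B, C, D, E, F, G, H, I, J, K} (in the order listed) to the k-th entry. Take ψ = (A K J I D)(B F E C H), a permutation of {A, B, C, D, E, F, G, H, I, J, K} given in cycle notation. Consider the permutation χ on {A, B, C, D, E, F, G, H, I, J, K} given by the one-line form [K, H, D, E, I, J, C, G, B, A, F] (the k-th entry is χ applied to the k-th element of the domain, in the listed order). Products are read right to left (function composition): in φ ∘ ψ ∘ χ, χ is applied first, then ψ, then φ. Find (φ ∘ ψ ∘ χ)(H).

(φ ∘ ψ ∘ χ)(H) = φ(ψ(χ(H))). χ(H) = G, then ψ(G) = G, then φ(G) = J, so the result is J.

J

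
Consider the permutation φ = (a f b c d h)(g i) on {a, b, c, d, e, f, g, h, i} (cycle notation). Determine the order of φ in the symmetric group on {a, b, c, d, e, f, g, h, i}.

6

The disjoint cycles have lengths 6, 2, 1.
Since disjoint cycles commute, ord(φ) = lcm(6, 2) = 6.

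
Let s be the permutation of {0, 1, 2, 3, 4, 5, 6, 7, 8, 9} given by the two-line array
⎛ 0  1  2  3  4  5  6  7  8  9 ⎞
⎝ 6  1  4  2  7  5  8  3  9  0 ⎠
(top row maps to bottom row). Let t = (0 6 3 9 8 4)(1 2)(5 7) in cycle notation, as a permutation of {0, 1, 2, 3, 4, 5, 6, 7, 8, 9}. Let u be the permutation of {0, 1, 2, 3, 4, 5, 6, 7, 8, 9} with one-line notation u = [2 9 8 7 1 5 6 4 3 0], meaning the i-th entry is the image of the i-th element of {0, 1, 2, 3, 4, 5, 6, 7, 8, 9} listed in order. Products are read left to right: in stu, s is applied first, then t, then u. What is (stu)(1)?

Apply the permutations in order: s(1) = 1, then t(1) = 2, then u(2) = 8. So (stu)(1) = 8.

8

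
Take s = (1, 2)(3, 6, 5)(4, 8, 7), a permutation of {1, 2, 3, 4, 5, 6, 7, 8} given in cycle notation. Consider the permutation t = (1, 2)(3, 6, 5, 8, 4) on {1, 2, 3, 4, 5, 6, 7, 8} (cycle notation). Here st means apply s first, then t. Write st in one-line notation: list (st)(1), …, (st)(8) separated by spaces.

(st)(x) = t(s(x)). Computing each image: t(s(1)) = t(2) = 1, t(s(2)) = t(1) = 2, t(s(3)) = t(6) = 5, t(s(4)) = t(8) = 4, t(s(5)) = t(3) = 6, t(s(6)) = t(5) = 8, t(s(7)) = t(4) = 3, t(s(8)) = t(7) = 7.
Hence st = [1 2 5 4 6 8 3 7].

1 2 5 4 6 8 3 7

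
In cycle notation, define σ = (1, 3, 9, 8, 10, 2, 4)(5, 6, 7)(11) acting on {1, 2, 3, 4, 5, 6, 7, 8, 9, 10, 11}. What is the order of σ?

21

The cycle type of σ is (7, 3, 1).
The order is lcm(7, 3) = 21.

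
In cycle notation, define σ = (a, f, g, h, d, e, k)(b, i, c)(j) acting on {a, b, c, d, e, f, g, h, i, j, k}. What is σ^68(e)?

e lies in the 7-cycle (a, f, g, h, d, e, k).
On a 7-cycle, σ^7 is the identity, so σ^68 = σ^5 there (68 ≡ 5 mod 7).
Stepping 5 places around the cycle: e → k → a → f → g → h.

h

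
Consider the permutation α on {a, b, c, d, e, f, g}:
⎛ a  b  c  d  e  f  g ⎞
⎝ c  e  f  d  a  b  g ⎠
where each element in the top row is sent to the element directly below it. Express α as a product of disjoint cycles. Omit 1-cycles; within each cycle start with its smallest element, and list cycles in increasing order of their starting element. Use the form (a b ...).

(a c f b e)

Start at a and follow images: a → c → f → b → e → a, giving the cycle (a c f b e).
Continuing from each remaining unvisited element yields (a c f b e).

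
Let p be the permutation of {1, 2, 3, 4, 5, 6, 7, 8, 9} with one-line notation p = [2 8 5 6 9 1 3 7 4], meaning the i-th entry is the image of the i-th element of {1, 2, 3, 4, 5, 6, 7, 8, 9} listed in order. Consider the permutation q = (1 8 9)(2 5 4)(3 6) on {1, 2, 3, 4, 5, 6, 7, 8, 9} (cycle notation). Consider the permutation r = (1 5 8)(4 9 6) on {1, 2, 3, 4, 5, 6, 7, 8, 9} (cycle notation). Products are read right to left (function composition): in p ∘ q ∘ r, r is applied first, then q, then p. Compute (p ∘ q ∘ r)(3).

(p ∘ q ∘ r)(3) = p(q(r(3))). r(3) = 3, then q(3) = 6, then p(6) = 1, so the result is 1.

1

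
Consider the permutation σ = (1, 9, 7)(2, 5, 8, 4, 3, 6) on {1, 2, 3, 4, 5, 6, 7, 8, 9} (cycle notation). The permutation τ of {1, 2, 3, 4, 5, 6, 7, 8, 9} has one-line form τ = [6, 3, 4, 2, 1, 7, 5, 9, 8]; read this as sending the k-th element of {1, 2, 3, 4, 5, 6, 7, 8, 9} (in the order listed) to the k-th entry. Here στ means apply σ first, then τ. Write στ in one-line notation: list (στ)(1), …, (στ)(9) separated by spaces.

8 1 7 4 9 3 6 2 5

Chase each element through σ then τ: 1 → 9 → 8; 2 → 5 → 1; 3 → 6 → 7; 4 → 3 → 4; 5 → 8 → 9; 6 → 2 → 3; 7 → 1 → 6; 8 → 4 → 2; 9 → 7 → 5.
Collecting the images, στ = [8 1 7 4 9 3 6 2 5].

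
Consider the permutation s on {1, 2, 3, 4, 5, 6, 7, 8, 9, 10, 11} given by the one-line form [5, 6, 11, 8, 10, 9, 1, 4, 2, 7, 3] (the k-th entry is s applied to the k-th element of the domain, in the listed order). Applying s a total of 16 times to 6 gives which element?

9

Tracing 6 → 9 → … returns to 6 after 3 steps, so 6 lies in a 3-cycle (2, 6, 9).
On a 3-cycle, s^3 is the identity, so s^16 = s^1 there (16 ≡ 1 mod 3).
Stepping 1 place around the cycle: 6 → 9.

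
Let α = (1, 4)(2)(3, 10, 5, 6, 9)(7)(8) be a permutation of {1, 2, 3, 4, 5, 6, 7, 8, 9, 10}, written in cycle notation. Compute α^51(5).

5 lies in the 5-cycle (3, 10, 5, 6, 9).
On a 5-cycle, α^5 is the identity, so α^51 = α^1 there (51 ≡ 1 mod 5).
Advancing 1 step from 5: 5 → 6.

6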